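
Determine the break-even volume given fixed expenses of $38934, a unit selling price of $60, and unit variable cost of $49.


Formula: BEQ = Fixed Costs / (Price - Variable Cost)
Contribution margin = $60 - $49 = $11/unit
BEQ = ceil($38934 / $11/unit) = ceil(3539.45) = 3540 units

3540 units


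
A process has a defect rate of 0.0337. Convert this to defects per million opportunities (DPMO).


DPMO = defect_rate * 1000000 = 0.0337 * 1000000

33700


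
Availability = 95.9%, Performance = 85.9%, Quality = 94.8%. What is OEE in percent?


Formula: OEE = Availability * Performance * Quality / 10000
A * P = 95.9% * 85.9% / 100 = 82.38%
OEE = 82.38% * 94.8% / 100 = 78.1%

78.1%


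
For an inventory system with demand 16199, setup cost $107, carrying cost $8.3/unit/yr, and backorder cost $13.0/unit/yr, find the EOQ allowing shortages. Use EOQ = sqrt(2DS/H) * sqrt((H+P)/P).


Formula: EOQ* = sqrt(2DS/H) * sqrt((H+P)/P)
Base EOQ = sqrt(2*16199*107/8.3) = 646.27 units
Correction = sqrt((8.3+13.0)/13.0) = 1.28002
EOQ* = 646.27 * 1.28002 = 827.2 units

827.2 units


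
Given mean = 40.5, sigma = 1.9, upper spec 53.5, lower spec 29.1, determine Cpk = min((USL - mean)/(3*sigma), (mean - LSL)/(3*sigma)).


Cpu = (53.5 - 40.5) / (3 * 1.9) = 2.28
Cpl = (40.5 - 29.1) / (3 * 1.9) = 2.0
Cpk = min(2.28, 2.0) = 2.0

2.0


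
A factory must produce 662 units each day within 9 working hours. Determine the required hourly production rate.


Formula: Production Rate = Daily Demand / Available Hours
Rate = 662 units/day / 9 hours/day
Rate = 73.6 units/hour

73.6 units/hour


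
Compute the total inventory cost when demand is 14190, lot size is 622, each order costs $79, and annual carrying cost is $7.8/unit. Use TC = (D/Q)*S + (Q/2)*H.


TC = 14190/622 * 79 + 622/2 * 7.8

$4228.07


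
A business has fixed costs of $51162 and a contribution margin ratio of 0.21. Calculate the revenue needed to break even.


Formula: BER = Fixed Costs / Contribution Margin Ratio
BER = $51162 / 0.21
BER = $243628.57 (to the nearest cent)

$243628.57


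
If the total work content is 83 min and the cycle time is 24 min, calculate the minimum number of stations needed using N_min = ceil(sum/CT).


Formula: N_min = ceil(Sum of Task Times / Cycle Time)
N_min = ceil(83 min / 24 min) = ceil(3.4583)
N_min = 4 stations

4


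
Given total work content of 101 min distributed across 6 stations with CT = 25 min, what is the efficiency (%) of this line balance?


Formula: Efficiency = Sum of Task Times / (N_stations * CT) * 100
Total station capacity = 6 stations * 25 min = 150 min
Efficiency = 101 / 150 * 100 = 67.3%

67.3%


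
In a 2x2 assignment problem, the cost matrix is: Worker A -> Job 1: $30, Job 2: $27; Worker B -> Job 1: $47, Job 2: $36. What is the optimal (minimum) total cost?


Option 1: A->1 + B->2 = $30 + $36 = $66
Option 2: A->2 + B->1 = $27 + $47 = $74
Min cost = min($66, $74) = $66

$66


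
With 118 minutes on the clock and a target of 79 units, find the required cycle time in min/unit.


Formula: CT = Available Time / Number of Units
CT = 118 min / 79 units
CT = 1.49 min/unit

1.49 min/unit


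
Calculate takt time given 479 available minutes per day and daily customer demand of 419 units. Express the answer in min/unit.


Formula: Takt Time = Available Production Time / Customer Demand
Takt = 479 min/day / 419 units/day
Takt = 1.14 min/unit

1.14 min/unit


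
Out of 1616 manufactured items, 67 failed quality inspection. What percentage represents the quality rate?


Formula: Quality Rate = Good Pieces / Total Pieces * 100
Good pieces = 1616 - 67 = 1549
QR = 1549 / 1616 * 100 = 95.9%

95.9%


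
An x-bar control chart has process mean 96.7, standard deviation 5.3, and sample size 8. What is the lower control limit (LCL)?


LCL = 96.7 - 3 * 5.3 / sqrt(8)

91.08


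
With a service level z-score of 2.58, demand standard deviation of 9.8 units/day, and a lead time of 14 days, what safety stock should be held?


Formula: SS = z * sigma_d * sqrt(LT)
sqrt(LT) = sqrt(14) = 3.7417
SS = 2.58 * 9.8 * 3.7417
SS = 94.6 units

94.6 units


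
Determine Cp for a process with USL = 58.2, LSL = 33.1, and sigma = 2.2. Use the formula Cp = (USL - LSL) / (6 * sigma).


Cp = (58.2 - 33.1) / (6 * 2.2)

1.9


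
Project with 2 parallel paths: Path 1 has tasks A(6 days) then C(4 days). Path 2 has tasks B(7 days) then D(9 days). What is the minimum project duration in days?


Path 1 = 6 + 4 = 10 days
Path 2 = 7 + 9 = 16 days
Duration = max(10, 16) = 16 days

16 days


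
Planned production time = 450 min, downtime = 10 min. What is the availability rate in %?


Formula: Availability = (Planned Time - Downtime) / Planned Time * 100
Uptime = 450 - 10 = 440 min
Availability = 440 / 450 * 100 = 97.8%

97.8%


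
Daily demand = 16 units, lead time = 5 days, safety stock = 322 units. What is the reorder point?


Formula: ROP = (Daily Demand * Lead Time) + Safety Stock
Demand during lead time = 16 * 5 = 80 units
ROP = 80 + 322 = 402 units

402 units


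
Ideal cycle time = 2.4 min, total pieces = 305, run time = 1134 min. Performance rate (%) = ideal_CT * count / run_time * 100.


Formula: Performance = (Ideal CT * Total Count) / Run Time * 100
Ideal output time = 2.4 * 305 = 732.0 min
Performance = 732.0 / 1134 * 100 = 64.6%

64.6%


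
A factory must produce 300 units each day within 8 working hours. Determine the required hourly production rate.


Formula: Production Rate = Daily Demand / Available Hours
Rate = 300 units/day / 8 hours/day
Rate = 37.5 units/hour

37.5 units/hour


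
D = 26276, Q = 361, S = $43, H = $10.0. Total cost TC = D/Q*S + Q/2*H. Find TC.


TC = 26276/361 * 43 + 361/2 * 10.0

$4934.83


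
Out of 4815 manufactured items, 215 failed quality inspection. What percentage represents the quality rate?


Formula: Quality Rate = Good Pieces / Total Pieces * 100
Good pieces = 4815 - 215 = 4600
QR = 4600 / 4815 * 100 = 95.5%

95.5%


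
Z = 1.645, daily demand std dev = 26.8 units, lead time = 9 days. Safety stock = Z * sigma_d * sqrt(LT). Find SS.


Formula: SS = z * sigma_d * sqrt(LT)
sqrt(LT) = sqrt(9) = 3.0
SS = 1.645 * 26.8 * 3.0
SS = 132.3 units

132.3 units


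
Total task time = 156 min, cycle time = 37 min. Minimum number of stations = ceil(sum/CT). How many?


Formula: N_min = ceil(Sum of Task Times / Cycle Time)
N_min = ceil(156 min / 37 min) = ceil(4.2162)
N_min = 5 stations

5


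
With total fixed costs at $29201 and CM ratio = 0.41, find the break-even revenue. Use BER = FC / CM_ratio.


Formula: BER = Fixed Costs / Contribution Margin Ratio
BER = $29201 / 0.41
BER = $71221.95 (to the nearest cent)

$71221.95


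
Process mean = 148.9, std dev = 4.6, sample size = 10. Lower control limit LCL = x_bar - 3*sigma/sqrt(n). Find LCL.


LCL = 148.9 - 3 * 4.6 / sqrt(10)

144.54


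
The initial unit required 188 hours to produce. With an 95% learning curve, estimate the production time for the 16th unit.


Formula: T_n = T_1 * (learning_rate)^(log2(n)) where learning_rate = rate/100
Doublings = log2(16) = 4
T_n = 188 * 0.95^4
T_n = 188 * 0.8145 = 153.1 hours

153.1 hours


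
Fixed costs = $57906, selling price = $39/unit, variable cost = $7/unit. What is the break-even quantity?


Formula: BEQ = Fixed Costs / (Price - Variable Cost)
Contribution margin = $39 - $7 = $32/unit
BEQ = ceil($57906 / $32/unit) = ceil(1809.56) = 1810 units

1810 units


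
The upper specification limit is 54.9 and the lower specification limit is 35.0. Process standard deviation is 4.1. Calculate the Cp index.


Cp = (54.9 - 35.0) / (6 * 4.1)

0.81


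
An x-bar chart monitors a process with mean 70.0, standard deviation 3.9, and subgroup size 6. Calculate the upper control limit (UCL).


UCL = 70.0 + 3 * 3.9 / sqrt(6)

74.78


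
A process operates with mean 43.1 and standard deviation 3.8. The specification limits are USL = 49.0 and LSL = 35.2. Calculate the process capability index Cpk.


Cpu = (49.0 - 43.1) / (3 * 3.8) = 0.52
Cpl = (43.1 - 35.2) / (3 * 3.8) = 0.69
Cpk = min(0.52, 0.69) = 0.52

0.52


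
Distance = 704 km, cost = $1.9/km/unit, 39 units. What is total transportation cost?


TC = dist * cost * units = 704 * 1.9 * 39 = $52166.40

$52166.40


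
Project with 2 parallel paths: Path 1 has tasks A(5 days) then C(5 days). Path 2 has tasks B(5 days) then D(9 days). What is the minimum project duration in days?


Path 1 = 5 + 5 = 10 days
Path 2 = 5 + 9 = 14 days
Duration = max(10, 14) = 14 days

14 days


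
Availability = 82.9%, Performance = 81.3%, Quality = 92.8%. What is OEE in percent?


Formula: OEE = Availability * Performance * Quality / 10000
A * P = 82.9% * 81.3% / 100 = 67.4%
OEE = 67.4% * 92.8% / 100 = 62.5%

62.5%


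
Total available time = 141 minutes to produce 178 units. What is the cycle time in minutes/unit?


Formula: CT = Available Time / Number of Units
CT = 141 min / 178 units
CT = 0.79 min/unit

0.79 min/unit


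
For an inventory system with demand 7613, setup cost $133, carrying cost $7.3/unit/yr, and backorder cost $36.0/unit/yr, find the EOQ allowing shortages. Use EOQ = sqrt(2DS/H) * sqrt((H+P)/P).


Formula: EOQ* = sqrt(2DS/H) * sqrt((H+P)/P)
Base EOQ = sqrt(2*7613*133/7.3) = 526.69 units
Correction = sqrt((7.3+36.0)/36.0) = 1.09671
EOQ* = 526.69 * 1.09671 = 577.6 units

577.6 units


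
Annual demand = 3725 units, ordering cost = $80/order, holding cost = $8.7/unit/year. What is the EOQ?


Formula: EOQ = sqrt(2 * D * S / H)
Numerator: 2 * 3725 * 80 = 596000
2DS/H = 596000 / 8.7 = 68505.7
EOQ = sqrt(68505.7) = 261.7 units

261.7 units


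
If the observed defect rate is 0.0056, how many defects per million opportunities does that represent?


DPMO = defect_rate * 1000000 = 0.0056 * 1000000

5600


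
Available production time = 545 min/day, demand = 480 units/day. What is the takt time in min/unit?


Formula: Takt Time = Available Production Time / Customer Demand
Takt = 545 min/day / 480 units/day
Takt = 1.14 min/unit

1.14 min/unit


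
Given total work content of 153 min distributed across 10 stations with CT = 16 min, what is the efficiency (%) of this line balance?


Formula: Efficiency = Sum of Task Times / (N_stations * CT) * 100
Total station capacity = 10 stations * 16 min = 160 min
Efficiency = 153 / 160 * 100 = 95.6%

95.6%


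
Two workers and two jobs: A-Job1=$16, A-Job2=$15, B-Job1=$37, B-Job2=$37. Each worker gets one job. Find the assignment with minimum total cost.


Option 1: A->1 + B->2 = $16 + $37 = $53
Option 2: A->2 + B->1 = $15 + $37 = $52
Min cost = min($53, $52) = $52

$52


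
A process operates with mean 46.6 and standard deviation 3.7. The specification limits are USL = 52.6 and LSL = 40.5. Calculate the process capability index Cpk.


Cpu = (52.6 - 46.6) / (3 * 3.7) = 0.54
Cpl = (46.6 - 40.5) / (3 * 3.7) = 0.55
Cpk = min(0.54, 0.55) = 0.54

0.54


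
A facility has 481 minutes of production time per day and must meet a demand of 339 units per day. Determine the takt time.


Formula: Takt Time = Available Production Time / Customer Demand
Takt = 481 min/day / 339 units/day
Takt = 1.42 min/unit

1.42 min/unit


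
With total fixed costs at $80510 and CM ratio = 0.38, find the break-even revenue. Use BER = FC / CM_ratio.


Formula: BER = Fixed Costs / Contribution Margin Ratio
BER = $80510 / 0.38
BER = $211868.42 (to the nearest cent)

$211868.42


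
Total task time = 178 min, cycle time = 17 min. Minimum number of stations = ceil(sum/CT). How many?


Formula: N_min = ceil(Sum of Task Times / Cycle Time)
N_min = ceil(178 min / 17 min) = ceil(10.4706)
N_min = 11 stations

11


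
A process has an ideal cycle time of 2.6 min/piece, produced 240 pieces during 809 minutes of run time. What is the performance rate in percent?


Formula: Performance = (Ideal CT * Total Count) / Run Time * 100
Ideal output time = 2.6 * 240 = 624.0 min
Performance = 624.0 / 809 * 100 = 77.1%

77.1%


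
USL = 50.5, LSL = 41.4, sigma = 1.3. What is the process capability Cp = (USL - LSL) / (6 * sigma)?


Cp = (50.5 - 41.4) / (6 * 1.3)

1.17


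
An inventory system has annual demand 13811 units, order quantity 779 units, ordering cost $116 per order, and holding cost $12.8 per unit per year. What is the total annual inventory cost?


TC = 13811/779 * 116 + 779/2 * 12.8

$7042.18


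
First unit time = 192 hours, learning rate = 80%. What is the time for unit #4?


Formula: T_n = T_1 * (learning_rate)^(log2(n)) where learning_rate = rate/100
Doublings = log2(4) = 2
T_n = 192 * 0.8^2
T_n = 192 * 0.64 = 122.9 hours

122.9 hours


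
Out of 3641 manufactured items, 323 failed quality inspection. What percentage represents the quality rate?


Formula: Quality Rate = Good Pieces / Total Pieces * 100
Good pieces = 3641 - 323 = 3318
QR = 3318 / 3641 * 100 = 91.1%

91.1%


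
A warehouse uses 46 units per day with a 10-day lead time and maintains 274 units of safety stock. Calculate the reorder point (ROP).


Formula: ROP = (Daily Demand * Lead Time) + Safety Stock
Demand during lead time = 46 * 10 = 460 units
ROP = 460 + 274 = 734 units

734 units


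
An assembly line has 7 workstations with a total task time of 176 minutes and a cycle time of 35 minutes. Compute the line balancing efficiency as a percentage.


Formula: Efficiency = Sum of Task Times / (N_stations * CT) * 100
Total station capacity = 7 stations * 35 min = 245 min
Efficiency = 176 / 245 * 100 = 71.8%

71.8%


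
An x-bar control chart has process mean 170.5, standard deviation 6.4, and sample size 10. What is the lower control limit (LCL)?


LCL = 170.5 - 3 * 6.4 / sqrt(10)

164.43


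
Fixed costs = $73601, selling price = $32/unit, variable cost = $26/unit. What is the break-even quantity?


Formula: BEQ = Fixed Costs / (Price - Variable Cost)
Contribution margin = $32 - $26 = $6/unit
BEQ = ceil($73601 / $6/unit) = ceil(12266.83) = 12267 units

12267 units


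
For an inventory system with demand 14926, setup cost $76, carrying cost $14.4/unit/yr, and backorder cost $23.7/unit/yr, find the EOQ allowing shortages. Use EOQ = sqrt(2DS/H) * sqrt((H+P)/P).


Formula: EOQ* = sqrt(2DS/H) * sqrt((H+P)/P)
Base EOQ = sqrt(2*14926*76/14.4) = 396.93 units
Correction = sqrt((14.4+23.7)/23.7) = 1.26791
EOQ* = 396.93 * 1.26791 = 503.3 units

503.3 units


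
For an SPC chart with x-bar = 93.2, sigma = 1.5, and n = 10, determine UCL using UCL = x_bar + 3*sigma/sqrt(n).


UCL = 93.2 + 3 * 1.5 / sqrt(10)

94.62


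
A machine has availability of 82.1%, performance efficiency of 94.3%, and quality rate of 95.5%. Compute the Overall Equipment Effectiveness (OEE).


Formula: OEE = Availability * Performance * Quality / 10000
A * P = 82.1% * 94.3% / 100 = 77.42%
OEE = 77.42% * 95.5% / 100 = 73.9%

73.9%


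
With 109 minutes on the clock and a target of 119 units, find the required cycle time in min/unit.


Formula: CT = Available Time / Number of Units
CT = 109 min / 119 units
CT = 0.92 min/unit

0.92 min/unit


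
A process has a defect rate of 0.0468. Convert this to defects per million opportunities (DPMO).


DPMO = defect_rate * 1000000 = 0.0468 * 1000000

46800


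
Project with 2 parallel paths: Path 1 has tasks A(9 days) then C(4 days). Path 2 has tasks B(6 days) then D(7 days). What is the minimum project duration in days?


Path 1 = 9 + 4 = 13 days
Path 2 = 6 + 7 = 13 days
Duration = max(13, 13) = 13 days

13 days


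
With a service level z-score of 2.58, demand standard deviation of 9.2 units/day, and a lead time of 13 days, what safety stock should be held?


Formula: SS = z * sigma_d * sqrt(LT)
sqrt(LT) = sqrt(13) = 3.6056
SS = 2.58 * 9.2 * 3.6056
SS = 85.6 units

85.6 units


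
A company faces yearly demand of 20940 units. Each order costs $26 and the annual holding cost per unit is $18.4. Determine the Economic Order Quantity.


Formula: EOQ = sqrt(2 * D * S / H)
Numerator: 2 * 20940 * 26 = 1088880
2DS/H = 1088880 / 18.4 = 59178.3
EOQ = sqrt(59178.3) = 243.3 units

243.3 units


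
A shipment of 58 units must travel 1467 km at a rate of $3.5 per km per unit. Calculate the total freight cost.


TC = dist * cost * units = 1467 * 3.5 * 58 = $297801.00

$297801.00


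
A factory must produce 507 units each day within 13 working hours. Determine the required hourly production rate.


Formula: Production Rate = Daily Demand / Available Hours
Rate = 507 units/day / 13 hours/day
Rate = 39.0 units/hour

39.0 units/hour


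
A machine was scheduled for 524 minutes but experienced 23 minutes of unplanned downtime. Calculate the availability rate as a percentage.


Formula: Availability = (Planned Time - Downtime) / Planned Time * 100
Uptime = 524 - 23 = 501 min
Availability = 501 / 524 * 100 = 95.6%

95.6%


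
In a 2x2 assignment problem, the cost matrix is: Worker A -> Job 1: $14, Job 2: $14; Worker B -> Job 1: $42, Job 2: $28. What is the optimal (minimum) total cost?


Option 1: A->1 + B->2 = $14 + $28 = $42
Option 2: A->2 + B->1 = $14 + $42 = $56
Min cost = min($42, $56) = $42

$42


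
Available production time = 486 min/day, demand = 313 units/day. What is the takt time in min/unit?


Formula: Takt Time = Available Production Time / Customer Demand
Takt = 486 min/day / 313 units/day
Takt = 1.55 min/unit

1.55 min/unit


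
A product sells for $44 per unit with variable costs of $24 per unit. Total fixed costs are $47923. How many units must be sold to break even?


Formula: BEQ = Fixed Costs / (Price - Variable Cost)
Contribution margin = $44 - $24 = $20/unit
BEQ = ceil($47923 / $20/unit) = ceil(2396.15) = 2397 units

2397 units


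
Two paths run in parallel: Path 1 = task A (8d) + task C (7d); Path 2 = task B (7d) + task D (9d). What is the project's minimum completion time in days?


Path 1 = 8 + 7 = 15 days
Path 2 = 7 + 9 = 16 days
Duration = max(15, 16) = 16 days

16 days


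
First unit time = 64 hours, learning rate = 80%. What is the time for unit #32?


Formula: T_n = T_1 * (learning_rate)^(log2(n)) where learning_rate = rate/100
Doublings = log2(32) = 5
T_n = 64 * 0.8^5
T_n = 64 * 0.3277 = 21.0 hours

21.0 hours


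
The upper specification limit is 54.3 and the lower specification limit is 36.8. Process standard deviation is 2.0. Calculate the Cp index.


Cp = (54.3 - 36.8) / (6 * 2.0)

1.46


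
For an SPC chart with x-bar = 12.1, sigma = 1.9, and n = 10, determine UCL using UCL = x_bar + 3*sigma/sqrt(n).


UCL = 12.1 + 3 * 1.9 / sqrt(10)

13.9


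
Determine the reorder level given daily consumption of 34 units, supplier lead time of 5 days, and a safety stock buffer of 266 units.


Formula: ROP = (Daily Demand * Lead Time) + Safety Stock
Demand during lead time = 34 * 5 = 170 units
ROP = 170 + 266 = 436 units

436 units


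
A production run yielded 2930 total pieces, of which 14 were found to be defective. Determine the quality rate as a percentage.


Formula: Quality Rate = Good Pieces / Total Pieces * 100
Good pieces = 2930 - 14 = 2916
QR = 2916 / 2930 * 100 = 99.5%

99.5%


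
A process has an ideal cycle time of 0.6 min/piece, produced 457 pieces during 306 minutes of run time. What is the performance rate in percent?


Formula: Performance = (Ideal CT * Total Count) / Run Time * 100
Ideal output time = 0.6 * 457 = 274.2 min
Performance = 274.2 / 306 * 100 = 89.6%

89.6%


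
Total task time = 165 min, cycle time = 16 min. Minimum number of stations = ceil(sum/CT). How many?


Formula: N_min = ceil(Sum of Task Times / Cycle Time)
N_min = ceil(165 min / 16 min) = ceil(10.3125)
N_min = 11 stations

11


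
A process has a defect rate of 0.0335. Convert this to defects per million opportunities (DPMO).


DPMO = defect_rate * 1000000 = 0.0335 * 1000000

33500


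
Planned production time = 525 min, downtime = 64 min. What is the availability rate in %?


Formula: Availability = (Planned Time - Downtime) / Planned Time * 100
Uptime = 525 - 64 = 461 min
Availability = 461 / 525 * 100 = 87.8%

87.8%


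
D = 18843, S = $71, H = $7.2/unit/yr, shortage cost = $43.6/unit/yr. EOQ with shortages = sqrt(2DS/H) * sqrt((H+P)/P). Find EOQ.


Formula: EOQ* = sqrt(2DS/H) * sqrt((H+P)/P)
Base EOQ = sqrt(2*18843*71/7.2) = 609.61 units
Correction = sqrt((7.2+43.6)/43.6) = 1.07942
EOQ* = 609.61 * 1.07942 = 658.0 units

658.0 units


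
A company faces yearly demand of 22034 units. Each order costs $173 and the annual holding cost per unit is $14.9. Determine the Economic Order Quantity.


Formula: EOQ = sqrt(2 * D * S / H)
Numerator: 2 * 22034 * 173 = 7623764
2DS/H = 7623764 / 14.9 = 511662.0
EOQ = sqrt(511662.0) = 715.3 units

715.3 units


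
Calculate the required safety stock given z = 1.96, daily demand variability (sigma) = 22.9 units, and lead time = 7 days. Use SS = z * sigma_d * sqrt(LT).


Formula: SS = z * sigma_d * sqrt(LT)
sqrt(LT) = sqrt(7) = 2.6458
SS = 1.96 * 22.9 * 2.6458
SS = 118.8 units

118.8 units


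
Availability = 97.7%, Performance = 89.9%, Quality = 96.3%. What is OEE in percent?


Formula: OEE = Availability * Performance * Quality / 10000
A * P = 97.7% * 89.9% / 100 = 87.83%
OEE = 87.83% * 96.3% / 100 = 84.6%

84.6%


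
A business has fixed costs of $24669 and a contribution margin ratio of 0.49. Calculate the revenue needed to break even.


Formula: BER = Fixed Costs / Contribution Margin Ratio
BER = $24669 / 0.49
BER = $50344.90 (to the nearest cent)

$50344.90


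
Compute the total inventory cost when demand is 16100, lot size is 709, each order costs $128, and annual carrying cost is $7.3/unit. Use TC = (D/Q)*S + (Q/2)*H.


TC = 16100/709 * 128 + 709/2 * 7.3

$5494.48


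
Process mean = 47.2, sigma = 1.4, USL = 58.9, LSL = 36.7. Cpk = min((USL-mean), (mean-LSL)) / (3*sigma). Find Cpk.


Cpu = (58.9 - 47.2) / (3 * 1.4) = 2.79
Cpl = (47.2 - 36.7) / (3 * 1.4) = 2.5
Cpk = min(2.79, 2.5) = 2.5

2.5


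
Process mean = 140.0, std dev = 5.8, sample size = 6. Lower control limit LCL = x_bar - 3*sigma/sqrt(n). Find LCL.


LCL = 140.0 - 3 * 5.8 / sqrt(6)

132.9


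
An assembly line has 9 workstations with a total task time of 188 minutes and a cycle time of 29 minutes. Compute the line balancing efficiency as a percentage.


Formula: Efficiency = Sum of Task Times / (N_stations * CT) * 100
Total station capacity = 9 stations * 29 min = 261 min
Efficiency = 188 / 261 * 100 = 72.0%

72.0%


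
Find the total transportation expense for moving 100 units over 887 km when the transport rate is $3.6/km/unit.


TC = dist * cost * units = 887 * 3.6 * 100 = $319320.00

$319320.00


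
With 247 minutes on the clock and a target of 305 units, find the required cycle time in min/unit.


Formula: CT = Available Time / Number of Units
CT = 247 min / 305 units
CT = 0.81 min/unit

0.81 min/unit


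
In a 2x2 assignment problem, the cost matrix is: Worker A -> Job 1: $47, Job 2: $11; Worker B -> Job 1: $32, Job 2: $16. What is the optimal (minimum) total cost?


Option 1: A->1 + B->2 = $47 + $16 = $63
Option 2: A->2 + B->1 = $11 + $32 = $43
Min cost = min($63, $43) = $43

$43


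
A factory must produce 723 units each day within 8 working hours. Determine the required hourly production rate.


Formula: Production Rate = Daily Demand / Available Hours
Rate = 723 units/day / 8 hours/day
Rate = 90.4 units/hour

90.4 units/hour


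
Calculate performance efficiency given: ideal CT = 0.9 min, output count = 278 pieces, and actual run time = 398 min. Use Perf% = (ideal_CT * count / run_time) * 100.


Formula: Performance = (Ideal CT * Total Count) / Run Time * 100
Ideal output time = 0.9 * 278 = 250.2 min
Performance = 250.2 / 398 * 100 = 62.9%

62.9%


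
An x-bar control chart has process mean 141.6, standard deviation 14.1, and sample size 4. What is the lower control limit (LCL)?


LCL = 141.6 - 3 * 14.1 / sqrt(4)

120.45


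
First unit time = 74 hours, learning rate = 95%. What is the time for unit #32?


Formula: T_n = T_1 * (learning_rate)^(log2(n)) where learning_rate = rate/100
Doublings = log2(32) = 5
T_n = 74 * 0.95^5
T_n = 74 * 0.7738 = 57.3 hours

57.3 hours


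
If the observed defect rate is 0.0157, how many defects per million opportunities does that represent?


DPMO = defect_rate * 1000000 = 0.0157 * 1000000

15700


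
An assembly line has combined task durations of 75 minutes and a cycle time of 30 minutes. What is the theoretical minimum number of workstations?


Formula: N_min = ceil(Sum of Task Times / Cycle Time)
N_min = ceil(75 min / 30 min) = ceil(2.5)
N_min = 3 stations

3


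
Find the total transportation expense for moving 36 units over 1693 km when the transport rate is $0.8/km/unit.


TC = dist * cost * units = 1693 * 0.8 * 36 = $48758.40

$48758.40


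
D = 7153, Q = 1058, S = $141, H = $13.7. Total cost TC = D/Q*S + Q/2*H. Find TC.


TC = 7153/1058 * 141 + 1058/2 * 13.7

$8200.58


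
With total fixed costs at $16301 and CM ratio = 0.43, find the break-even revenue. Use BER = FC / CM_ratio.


Formula: BER = Fixed Costs / Contribution Margin Ratio
BER = $16301 / 0.43
BER = $37909.30 (to the nearest cent)

$37909.30


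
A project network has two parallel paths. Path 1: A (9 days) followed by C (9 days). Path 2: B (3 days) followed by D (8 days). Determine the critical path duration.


Path 1 = 9 + 9 = 18 days
Path 2 = 3 + 8 = 11 days
Duration = max(18, 11) = 18 days

18 days


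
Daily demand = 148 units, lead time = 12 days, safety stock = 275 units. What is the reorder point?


Formula: ROP = (Daily Demand * Lead Time) + Safety Stock
Demand during lead time = 148 * 12 = 1776 units
ROP = 1776 + 275 = 2051 units

2051 units


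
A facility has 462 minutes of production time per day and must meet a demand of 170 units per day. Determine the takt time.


Formula: Takt Time = Available Production Time / Customer Demand
Takt = 462 min/day / 170 units/day
Takt = 2.72 min/unit

2.72 min/unit


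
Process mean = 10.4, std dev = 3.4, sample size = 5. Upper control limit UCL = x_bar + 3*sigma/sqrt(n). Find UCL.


UCL = 10.4 + 3 * 3.4 / sqrt(5)

14.96


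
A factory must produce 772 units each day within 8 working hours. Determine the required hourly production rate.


Formula: Production Rate = Daily Demand / Available Hours
Rate = 772 units/day / 8 hours/day
Rate = 96.5 units/hour

96.5 units/hour


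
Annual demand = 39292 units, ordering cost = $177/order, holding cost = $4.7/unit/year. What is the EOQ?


Formula: EOQ = sqrt(2 * D * S / H)
Numerator: 2 * 39292 * 177 = 13909368
2DS/H = 13909368 / 4.7 = 2959440.0
EOQ = sqrt(2959440.0) = 1720.3 units

1720.3 units


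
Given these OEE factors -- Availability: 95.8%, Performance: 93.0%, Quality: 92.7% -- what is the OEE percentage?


Formula: OEE = Availability * Performance * Quality / 10000
A * P = 95.8% * 93.0% / 100 = 89.09%
OEE = 89.09% * 92.7% / 100 = 82.6%

82.6%


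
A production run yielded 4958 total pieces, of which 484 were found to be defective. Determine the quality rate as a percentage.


Formula: Quality Rate = Good Pieces / Total Pieces * 100
Good pieces = 4958 - 484 = 4474
QR = 4474 / 4958 * 100 = 90.2%

90.2%


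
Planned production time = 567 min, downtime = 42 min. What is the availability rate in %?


Formula: Availability = (Planned Time - Downtime) / Planned Time * 100
Uptime = 567 - 42 = 525 min
Availability = 525 / 567 * 100 = 92.6%

92.6%


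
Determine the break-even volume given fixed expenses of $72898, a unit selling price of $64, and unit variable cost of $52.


Formula: BEQ = Fixed Costs / (Price - Variable Cost)
Contribution margin = $64 - $52 = $12/unit
BEQ = ceil($72898 / $12/unit) = ceil(6074.83) = 6075 units

6075 units


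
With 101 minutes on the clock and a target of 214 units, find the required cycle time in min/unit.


Formula: CT = Available Time / Number of Units
CT = 101 min / 214 units
CT = 0.47 min/unit

0.47 min/unit


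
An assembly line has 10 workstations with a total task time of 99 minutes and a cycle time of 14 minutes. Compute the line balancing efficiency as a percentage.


Formula: Efficiency = Sum of Task Times / (N_stations * CT) * 100
Total station capacity = 10 stations * 14 min = 140 min
Efficiency = 99 / 140 * 100 = 70.7%

70.7%


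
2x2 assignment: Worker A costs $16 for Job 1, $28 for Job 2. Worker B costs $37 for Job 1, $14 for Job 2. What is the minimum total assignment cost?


Option 1: A->1 + B->2 = $16 + $14 = $30
Option 2: A->2 + B->1 = $28 + $37 = $65
Min cost = min($30, $65) = $30

$30


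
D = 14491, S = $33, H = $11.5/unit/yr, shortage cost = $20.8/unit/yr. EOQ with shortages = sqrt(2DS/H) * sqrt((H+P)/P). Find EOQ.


Formula: EOQ* = sqrt(2DS/H) * sqrt((H+P)/P)
Base EOQ = sqrt(2*14491*33/11.5) = 288.38 units
Correction = sqrt((11.5+20.8)/20.8) = 1.24615
EOQ* = 288.38 * 1.24615 = 359.4 units

359.4 units


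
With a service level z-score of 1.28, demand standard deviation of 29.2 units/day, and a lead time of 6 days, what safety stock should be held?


Formula: SS = z * sigma_d * sqrt(LT)
sqrt(LT) = sqrt(6) = 2.4495
SS = 1.28 * 29.2 * 2.4495
SS = 91.6 units

91.6 units


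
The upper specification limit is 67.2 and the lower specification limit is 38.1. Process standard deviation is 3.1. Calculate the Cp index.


Cp = (67.2 - 38.1) / (6 * 3.1)

1.56


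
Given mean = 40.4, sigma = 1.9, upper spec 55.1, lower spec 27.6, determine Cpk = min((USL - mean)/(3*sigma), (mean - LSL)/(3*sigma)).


Cpu = (55.1 - 40.4) / (3 * 1.9) = 2.58
Cpl = (40.4 - 27.6) / (3 * 1.9) = 2.25
Cpk = min(2.58, 2.25) = 2.25

2.25


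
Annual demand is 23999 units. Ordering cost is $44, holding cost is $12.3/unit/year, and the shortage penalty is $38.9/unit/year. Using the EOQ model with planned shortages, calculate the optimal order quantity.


Formula: EOQ* = sqrt(2DS/H) * sqrt((H+P)/P)
Base EOQ = sqrt(2*23999*44/12.3) = 414.37 units
Correction = sqrt((12.3+38.9)/38.9) = 1.14726
EOQ* = 414.37 * 1.14726 = 475.4 units

475.4 units


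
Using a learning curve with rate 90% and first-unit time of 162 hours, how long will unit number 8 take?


Formula: T_n = T_1 * (learning_rate)^(log2(n)) where learning_rate = rate/100
Doublings = log2(8) = 3
T_n = 162 * 0.9^3
T_n = 162 * 0.729 = 118.1 hours

118.1 hours


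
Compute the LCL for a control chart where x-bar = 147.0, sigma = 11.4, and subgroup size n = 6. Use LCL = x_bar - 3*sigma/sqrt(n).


LCL = 147.0 - 3 * 11.4 / sqrt(6)

133.04


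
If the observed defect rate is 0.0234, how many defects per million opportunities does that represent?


DPMO = defect_rate * 1000000 = 0.0234 * 1000000

23400


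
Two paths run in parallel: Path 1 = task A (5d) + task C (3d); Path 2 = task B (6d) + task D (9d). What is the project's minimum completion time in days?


Path 1 = 5 + 3 = 8 days
Path 2 = 6 + 9 = 15 days
Duration = max(8, 15) = 15 days

15 days


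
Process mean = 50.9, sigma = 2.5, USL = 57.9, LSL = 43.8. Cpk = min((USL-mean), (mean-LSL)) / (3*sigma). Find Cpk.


Cpu = (57.9 - 50.9) / (3 * 2.5) = 0.93
Cpl = (50.9 - 43.8) / (3 * 2.5) = 0.95
Cpk = min(0.93, 0.95) = 0.93

0.93


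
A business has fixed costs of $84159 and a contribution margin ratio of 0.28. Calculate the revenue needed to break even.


Formula: BER = Fixed Costs / Contribution Margin Ratio
BER = $84159 / 0.28
BER = $300567.86 (to the nearest cent)

$300567.86


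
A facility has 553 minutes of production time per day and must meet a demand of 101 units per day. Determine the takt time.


Formula: Takt Time = Available Production Time / Customer Demand
Takt = 553 min/day / 101 units/day
Takt = 5.48 min/unit

5.48 min/unit


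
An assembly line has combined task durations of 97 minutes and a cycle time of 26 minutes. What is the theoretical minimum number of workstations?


Formula: N_min = ceil(Sum of Task Times / Cycle Time)
N_min = ceil(97 min / 26 min) = ceil(3.7308)
N_min = 4 stations

4


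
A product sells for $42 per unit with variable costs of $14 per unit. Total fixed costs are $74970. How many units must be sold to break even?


Formula: BEQ = Fixed Costs / (Price - Variable Cost)
Contribution margin = $42 - $14 = $28/unit
BEQ = ceil($74970 / $28/unit) = ceil(2677.5) = 2678 units

2678 units


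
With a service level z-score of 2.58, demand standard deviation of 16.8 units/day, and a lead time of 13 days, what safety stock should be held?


Formula: SS = z * sigma_d * sqrt(LT)
sqrt(LT) = sqrt(13) = 3.6056
SS = 2.58 * 16.8 * 3.6056
SS = 156.3 units

156.3 units


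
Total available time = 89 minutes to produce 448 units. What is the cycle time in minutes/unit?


Formula: CT = Available Time / Number of Units
CT = 89 min / 448 units
CT = 0.2 min/unit

0.2 min/unit


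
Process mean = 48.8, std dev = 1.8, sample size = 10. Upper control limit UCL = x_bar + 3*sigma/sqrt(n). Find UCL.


UCL = 48.8 + 3 * 1.8 / sqrt(10)

50.51


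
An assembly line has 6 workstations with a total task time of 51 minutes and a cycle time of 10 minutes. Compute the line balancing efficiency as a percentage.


Formula: Efficiency = Sum of Task Times / (N_stations * CT) * 100
Total station capacity = 6 stations * 10 min = 60 min
Efficiency = 51 / 60 * 100 = 85.0%

85.0%


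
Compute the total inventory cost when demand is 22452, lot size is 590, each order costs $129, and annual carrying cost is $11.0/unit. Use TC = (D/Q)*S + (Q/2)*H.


TC = 22452/590 * 129 + 590/2 * 11.0

$8154.00


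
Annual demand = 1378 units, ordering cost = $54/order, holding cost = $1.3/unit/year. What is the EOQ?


Formula: EOQ = sqrt(2 * D * S / H)
Numerator: 2 * 1378 * 54 = 148824
2DS/H = 148824 / 1.3 = 114480.0
EOQ = sqrt(114480.0) = 338.3 units

338.3 units


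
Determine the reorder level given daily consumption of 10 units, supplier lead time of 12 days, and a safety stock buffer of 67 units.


Formula: ROP = (Daily Demand * Lead Time) + Safety Stock
Demand during lead time = 10 * 12 = 120 units
ROP = 120 + 67 = 187 units

187 units


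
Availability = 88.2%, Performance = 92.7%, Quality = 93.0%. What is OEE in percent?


Formula: OEE = Availability * Performance * Quality / 10000
A * P = 88.2% * 92.7% / 100 = 81.76%
OEE = 81.76% * 93.0% / 100 = 76.0%

76.0%


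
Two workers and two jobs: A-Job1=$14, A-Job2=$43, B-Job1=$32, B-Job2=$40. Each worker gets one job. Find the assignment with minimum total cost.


Option 1: A->1 + B->2 = $14 + $40 = $54
Option 2: A->2 + B->1 = $43 + $32 = $75
Min cost = min($54, $75) = $54

$54


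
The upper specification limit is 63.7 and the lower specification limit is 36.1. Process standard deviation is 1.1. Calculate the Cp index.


Cp = (63.7 - 36.1) / (6 * 1.1)

4.18


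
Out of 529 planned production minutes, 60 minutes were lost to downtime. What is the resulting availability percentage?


Formula: Availability = (Planned Time - Downtime) / Planned Time * 100
Uptime = 529 - 60 = 469 min
Availability = 469 / 529 * 100 = 88.7%

88.7%


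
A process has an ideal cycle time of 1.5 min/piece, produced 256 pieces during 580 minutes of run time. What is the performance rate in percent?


Formula: Performance = (Ideal CT * Total Count) / Run Time * 100
Ideal output time = 1.5 * 256 = 384.0 min
Performance = 384.0 / 580 * 100 = 66.2%

66.2%


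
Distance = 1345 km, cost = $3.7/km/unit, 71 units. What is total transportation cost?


TC = dist * cost * units = 1345 * 3.7 * 71 = $353331.50

$353331.50


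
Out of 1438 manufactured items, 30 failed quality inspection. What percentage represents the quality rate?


Formula: Quality Rate = Good Pieces / Total Pieces * 100
Good pieces = 1438 - 30 = 1408
QR = 1408 / 1438 * 100 = 97.9%

97.9%


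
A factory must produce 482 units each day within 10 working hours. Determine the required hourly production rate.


Formula: Production Rate = Daily Demand / Available Hours
Rate = 482 units/day / 10 hours/day
Rate = 48.2 units/hour

48.2 units/hour


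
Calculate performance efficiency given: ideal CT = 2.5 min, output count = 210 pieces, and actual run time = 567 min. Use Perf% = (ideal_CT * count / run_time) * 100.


Formula: Performance = (Ideal CT * Total Count) / Run Time * 100
Ideal output time = 2.5 * 210 = 525.0 min
Performance = 525.0 / 567 * 100 = 92.6%

92.6%


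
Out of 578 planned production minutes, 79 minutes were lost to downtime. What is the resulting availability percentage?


Formula: Availability = (Planned Time - Downtime) / Planned Time * 100
Uptime = 578 - 79 = 499 min
Availability = 499 / 578 * 100 = 86.3%

86.3%


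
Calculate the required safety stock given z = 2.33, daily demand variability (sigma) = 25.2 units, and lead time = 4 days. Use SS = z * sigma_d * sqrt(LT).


Formula: SS = z * sigma_d * sqrt(LT)
sqrt(LT) = sqrt(4) = 2.0
SS = 2.33 * 25.2 * 2.0
SS = 117.4 units

117.4 units


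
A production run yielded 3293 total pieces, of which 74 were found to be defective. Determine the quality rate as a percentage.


Formula: Quality Rate = Good Pieces / Total Pieces * 100
Good pieces = 3293 - 74 = 3219
QR = 3219 / 3293 * 100 = 97.8%

97.8%


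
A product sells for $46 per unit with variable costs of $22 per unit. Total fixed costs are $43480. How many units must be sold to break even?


Formula: BEQ = Fixed Costs / (Price - Variable Cost)
Contribution margin = $46 - $22 = $24/unit
BEQ = ceil($43480 / $24/unit) = ceil(1811.67) = 1812 units

1812 units


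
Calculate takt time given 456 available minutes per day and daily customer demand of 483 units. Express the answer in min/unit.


Formula: Takt Time = Available Production Time / Customer Demand
Takt = 456 min/day / 483 units/day
Takt = 0.94 min/unit

0.94 min/unit


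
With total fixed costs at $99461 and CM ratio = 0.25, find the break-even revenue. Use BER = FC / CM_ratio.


Formula: BER = Fixed Costs / Contribution Margin Ratio
BER = $99461 / 0.25
BER = $397844.00 (to the nearest cent)

$397844.00


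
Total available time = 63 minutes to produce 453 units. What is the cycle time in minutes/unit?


Formula: CT = Available Time / Number of Units
CT = 63 min / 453 units
CT = 0.14 min/unit

0.14 min/unit


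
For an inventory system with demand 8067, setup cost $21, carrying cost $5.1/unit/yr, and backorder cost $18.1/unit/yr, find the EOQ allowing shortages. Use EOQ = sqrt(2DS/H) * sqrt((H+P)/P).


Formula: EOQ* = sqrt(2DS/H) * sqrt((H+P)/P)
Base EOQ = sqrt(2*8067*21/5.1) = 257.75 units
Correction = sqrt((5.1+18.1)/18.1) = 1.13215
EOQ* = 257.75 * 1.13215 = 291.8 units

291.8 units


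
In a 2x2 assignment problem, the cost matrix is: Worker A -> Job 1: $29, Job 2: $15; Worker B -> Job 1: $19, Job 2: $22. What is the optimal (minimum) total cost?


Option 1: A->1 + B->2 = $29 + $22 = $51
Option 2: A->2 + B->1 = $15 + $19 = $34
Min cost = min($51, $34) = $34

$34


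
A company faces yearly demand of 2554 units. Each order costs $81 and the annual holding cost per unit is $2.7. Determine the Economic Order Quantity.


Formula: EOQ = sqrt(2 * D * S / H)
Numerator: 2 * 2554 * 81 = 413748
2DS/H = 413748 / 2.7 = 153240.0
EOQ = sqrt(153240.0) = 391.5 units

391.5 units


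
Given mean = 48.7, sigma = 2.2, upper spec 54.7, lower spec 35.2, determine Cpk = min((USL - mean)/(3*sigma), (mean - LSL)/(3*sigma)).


Cpu = (54.7 - 48.7) / (3 * 2.2) = 0.91
Cpl = (48.7 - 35.2) / (3 * 2.2) = 2.05
Cpk = min(0.91, 2.05) = 0.91

0.91


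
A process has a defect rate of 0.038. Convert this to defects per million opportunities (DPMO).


DPMO = defect_rate * 1000000 = 0.038 * 1000000

38000
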